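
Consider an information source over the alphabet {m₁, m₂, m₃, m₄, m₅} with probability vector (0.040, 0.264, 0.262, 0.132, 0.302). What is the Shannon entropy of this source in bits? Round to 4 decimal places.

2.1066 bits

H = −Σ pᵢ log₂ pᵢ.
−0.040·log₂(0.040) = 0.1858
−0.264·log₂(0.264) = 0.5072
−0.262·log₂(0.262) = 0.5063
−0.132·log₂(0.132) = 0.3856
−0.302·log₂(0.302) = 0.5217
Sum ≈ 2.1066 → 2.1066 bits.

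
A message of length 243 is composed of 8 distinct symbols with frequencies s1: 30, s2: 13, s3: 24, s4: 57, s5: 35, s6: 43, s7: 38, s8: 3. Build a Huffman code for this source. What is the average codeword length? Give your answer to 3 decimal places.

2.819 bits/symbol

Probabilities are the counts divided by 243.
Repeatedly combine the two least-probable nodes; the expected code length is the sum of the merged weights.
merge 1/81 + 13/243 → 16/243
merge 16/243 + 8/81 → 40/243
merge 10/81 + 35/243 → 65/243
merge 38/243 + 40/243 → 26/81
merge 43/243 + 19/81 → 100/243
merge 65/243 + 26/81 → 143/243
merge 100/243 + 143/243 → 1
L = 16/243 + 40/243 + 65/243 + 26/81 + 100/243 + 143/243 + 1 = 685/243 ≈ 2.819 bits/symbol.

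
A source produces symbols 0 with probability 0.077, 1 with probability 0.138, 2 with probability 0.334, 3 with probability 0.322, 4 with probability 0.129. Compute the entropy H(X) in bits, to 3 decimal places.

H = −Σ pᵢ log₂ pᵢ.
−0.077·log₂(0.077) = 0.2848
−0.138·log₂(0.138) = 0.3943
−0.334·log₂(0.334) = 0.5284
−0.322·log₂(0.322) = 0.5264
−0.129·log₂(0.129) = 0.3811
Sum ≈ 2.1151 → 2.115 bits.

2.115 bits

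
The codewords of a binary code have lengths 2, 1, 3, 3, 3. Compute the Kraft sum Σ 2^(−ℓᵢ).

With common denominator 2^3 = 8: Σ 2^(−ℓᵢ) = 2/8 + 4/8 + 1/8 + 1/8 + 1/8 = 9/8 = 1.125.

1.125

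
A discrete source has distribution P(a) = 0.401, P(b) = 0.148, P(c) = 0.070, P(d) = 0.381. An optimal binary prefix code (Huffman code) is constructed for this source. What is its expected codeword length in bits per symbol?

Repeatedly combine the two least-probable nodes; the expected code length is the sum of the merged weights.
merge 7/100 + 37/250 → 109/500
merge 109/500 + 381/1000 → 599/1000
merge 401/1000 + 599/1000 → 1
L = 109/500 + 599/1000 + 1 = 1817/1000 = 1.817 bits/symbol.

1.817 bits/symbol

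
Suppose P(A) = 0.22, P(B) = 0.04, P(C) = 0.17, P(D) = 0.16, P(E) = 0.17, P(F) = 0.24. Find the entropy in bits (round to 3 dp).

H = −Σ pᵢ log₂ pᵢ.
−0.22·log₂(0.22) = 0.4806
−0.04·log₂(0.04) = 0.1858
−0.17·log₂(0.17) = 0.4346
−0.16·log₂(0.16) = 0.4230
−0.17·log₂(0.17) = 0.4346
−0.24·log₂(0.24) = 0.4941
Sum ≈ 2.4527 → 2.453 bits.

2.453 bits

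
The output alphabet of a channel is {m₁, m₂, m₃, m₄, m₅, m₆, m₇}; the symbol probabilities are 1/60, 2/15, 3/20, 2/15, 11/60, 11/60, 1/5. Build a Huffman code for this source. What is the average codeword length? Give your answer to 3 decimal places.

Repeatedly combine the two least-probable nodes; the expected code length is the sum of the merged weights.
merge 1/60 + 2/15 → 3/20
merge 2/15 + 3/20 → 17/60
merge 3/20 + 11/60 → 1/3
merge 11/60 + 1/5 → 23/60
merge 17/60 + 1/3 → 37/60
merge 23/60 + 37/60 → 1
L = 3/20 + 17/60 + 1/3 + 23/60 + 37/60 + 1 = 83/30 ≈ 2.767 bits/symbol.

2.767 bits/symbol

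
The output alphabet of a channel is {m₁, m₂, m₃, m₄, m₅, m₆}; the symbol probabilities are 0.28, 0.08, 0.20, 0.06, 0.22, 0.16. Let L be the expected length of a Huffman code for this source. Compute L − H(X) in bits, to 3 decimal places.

Entropy H = −Σ p log₂ p ≈ 2.4172 bits.
Huffman merges: 3/50+2/25→7/50; 7/50+4/25→3/10; 1/5+11/50→21/50; 7/25+3/10→29/50; 21/50+29/50→1. L = 61/25 ≈ 2.4400.
L − H = 2.4400 − 2.4172 = 0.023 bits.

0.023 bits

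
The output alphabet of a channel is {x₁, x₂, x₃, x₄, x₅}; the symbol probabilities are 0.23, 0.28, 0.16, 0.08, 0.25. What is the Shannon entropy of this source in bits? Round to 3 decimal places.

H = −Σ pᵢ log₂ pᵢ.
−0.23·log₂(0.23) = 0.4877
−0.28·log₂(0.28) = 0.5142
−0.16·log₂(0.16) = 0.4230
−0.08·log₂(0.08) = 0.2915
−0.25·log₂(0.25) = 0.5000
Sum ≈ 2.2164 → 2.216 bits.

2.216 bits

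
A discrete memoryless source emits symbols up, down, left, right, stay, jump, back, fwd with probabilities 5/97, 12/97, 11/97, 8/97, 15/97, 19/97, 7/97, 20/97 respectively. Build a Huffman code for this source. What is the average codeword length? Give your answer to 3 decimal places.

2.918 bits/symbol

Repeatedly combine the two least-probable nodes; the expected code length is the sum of the merged weights.
merge 5/97 + 7/97 → 12/97
merge 8/97 + 11/97 → 19/97
merge 12/97 + 12/97 → 24/97
merge 15/97 + 19/97 → 34/97
merge 19/97 + 20/97 → 39/97
merge 24/97 + 34/97 → 58/97
merge 39/97 + 58/97 → 1
L = 12/97 + 19/97 + 24/97 + 34/97 + 39/97 + 58/97 + 1 = 283/97 ≈ 2.918 bits/symbol.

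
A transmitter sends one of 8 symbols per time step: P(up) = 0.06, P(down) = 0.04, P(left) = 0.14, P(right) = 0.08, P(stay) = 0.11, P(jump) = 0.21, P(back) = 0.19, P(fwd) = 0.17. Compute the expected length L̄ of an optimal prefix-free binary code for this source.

2.88 bits/symbol

Repeatedly combine the two least-probable nodes; the expected code length is the sum of the merged weights.
merge 1/25 + 3/50 → 1/10
merge 2/25 + 1/10 → 9/50
merge 11/100 + 7/50 → 1/4
merge 17/100 + 9/50 → 7/20
merge 19/100 + 21/100 → 2/5
merge 1/4 + 7/20 → 3/5
merge 2/5 + 3/5 → 1
L = 1/10 + 9/50 + 1/4 + 7/20 + 2/5 + 3/5 + 1 = 72/25 = 2.88 bits/symbol.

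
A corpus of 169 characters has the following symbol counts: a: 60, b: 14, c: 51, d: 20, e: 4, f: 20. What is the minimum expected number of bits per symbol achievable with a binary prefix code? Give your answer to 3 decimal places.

2.320 bits/symbol

Probabilities are the counts divided by 169.
Repeatedly combine the two least-probable nodes; the expected code length is the sum of the merged weights.
merge 4/169 + 14/169 → 18/169
merge 18/169 + 20/169 → 38/169
merge 20/169 + 38/169 → 58/169
merge 51/169 + 58/169 → 109/169
merge 60/169 + 109/169 → 1
L = 18/169 + 38/169 + 58/169 + 109/169 + 1 = 392/169 ≈ 2.320 bits/symbol.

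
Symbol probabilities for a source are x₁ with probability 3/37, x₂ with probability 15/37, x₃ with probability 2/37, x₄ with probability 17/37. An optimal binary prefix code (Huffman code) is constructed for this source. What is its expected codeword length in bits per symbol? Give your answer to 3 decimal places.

Repeatedly combine the two least-probable nodes; the expected code length is the sum of the merged weights.
merge 2/37 + 3/37 → 5/37
merge 5/37 + 15/37 → 20/37
merge 17/37 + 20/37 → 1
L = 5/37 + 20/37 + 1 = 62/37 ≈ 1.676 bits/symbol.

1.676 bits/symbol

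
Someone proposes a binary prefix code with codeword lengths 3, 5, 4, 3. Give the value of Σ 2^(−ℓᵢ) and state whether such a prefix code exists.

0.34375; yes

With common denominator 2^5 = 32: Σ 2^(−ℓᵢ) = 4/32 + 1/32 + 2/32 + 4/32 = 11/32 = 0.34375.
Kraft's inequality requires Σ ≤ 1; here Σ = 0.34375 ≤ 1, so such a prefix code exists.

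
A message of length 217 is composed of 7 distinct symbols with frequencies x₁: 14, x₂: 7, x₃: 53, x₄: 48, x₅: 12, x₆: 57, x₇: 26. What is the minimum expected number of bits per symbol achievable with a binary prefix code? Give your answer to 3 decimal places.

Probabilities are the counts divided by 217.
Repeatedly combine the two least-probable nodes; the expected code length is the sum of the merged weights.
merge 1/31 + 12/217 → 19/217
merge 2/31 + 19/217 → 33/217
merge 26/217 + 33/217 → 59/217
merge 48/217 + 53/217 → 101/217
merge 57/217 + 59/217 → 116/217
merge 101/217 + 116/217 → 1
L = 19/217 + 33/217 + 59/217 + 101/217 + 116/217 + 1 = 545/217 ≈ 2.512 bits/symbol.

2.512 bits/symbol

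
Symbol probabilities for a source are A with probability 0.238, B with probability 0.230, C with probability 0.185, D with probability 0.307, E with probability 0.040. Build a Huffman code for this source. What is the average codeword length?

Repeatedly combine the two least-probable nodes; the expected code length is the sum of the merged weights.
merge 1/25 + 37/200 → 9/40
merge 9/40 + 23/100 → 91/200
merge 119/500 + 307/1000 → 109/200
merge 91/200 + 109/200 → 1
L = 9/40 + 91/200 + 109/200 + 1 = 89/40 = 2.225 bits/symbol.

2.225 bits/symbol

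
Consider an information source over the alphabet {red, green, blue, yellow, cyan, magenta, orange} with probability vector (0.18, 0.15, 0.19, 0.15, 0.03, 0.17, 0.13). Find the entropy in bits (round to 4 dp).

2.6906 bits

H = −Σ pᵢ log₂ pᵢ.
−0.18·log₂(0.18) = 0.4453
−0.15·log₂(0.15) = 0.4105
−0.19·log₂(0.19) = 0.4552
−0.15·log₂(0.15) = 0.4105
−0.03·log₂(0.03) = 0.1518
−0.17·log₂(0.17) = 0.4346
−0.13·log₂(0.13) = 0.3826
Sum ≈ 2.6906 → 2.6906 bits.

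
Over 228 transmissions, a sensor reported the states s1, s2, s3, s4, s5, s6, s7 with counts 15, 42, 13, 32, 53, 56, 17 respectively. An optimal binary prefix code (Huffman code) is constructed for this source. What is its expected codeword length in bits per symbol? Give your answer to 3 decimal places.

2.645 bits/symbol

Probabilities are the counts divided by 228.
Repeatedly combine the two least-probable nodes; the expected code length is the sum of the merged weights.
merge 13/228 + 5/76 → 7/57
merge 17/228 + 7/57 → 15/76
merge 8/57 + 7/38 → 37/114
merge 15/76 + 53/228 → 49/114
merge 14/57 + 37/114 → 65/114
merge 49/114 + 65/114 → 1
L = 7/57 + 15/76 + 37/114 + 49/114 + 65/114 + 1 = 201/76 ≈ 2.645 bits/symbol.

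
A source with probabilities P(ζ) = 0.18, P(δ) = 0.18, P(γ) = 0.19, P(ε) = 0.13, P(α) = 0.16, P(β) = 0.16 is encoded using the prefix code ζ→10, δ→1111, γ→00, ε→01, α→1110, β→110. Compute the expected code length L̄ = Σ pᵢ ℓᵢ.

2.84 bits/symbol

L̄ = Σ pᵢ·ℓᵢ = 0.18·2 + 0.18·4 + 0.19·2 + 0.13·2 + 0.16·4 + 0.16·3 = 2.84 bits/symbol.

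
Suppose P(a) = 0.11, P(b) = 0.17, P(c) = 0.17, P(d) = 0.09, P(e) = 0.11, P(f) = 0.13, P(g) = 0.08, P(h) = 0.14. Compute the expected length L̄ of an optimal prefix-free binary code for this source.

Repeatedly combine the two least-probable nodes; the expected code length is the sum of the merged weights.
merge 2/25 + 9/100 → 17/100
merge 11/100 + 11/100 → 11/50
merge 13/100 + 7/50 → 27/100
merge 17/100 + 17/100 → 17/50
merge 17/100 + 11/50 → 39/100
merge 27/100 + 17/50 → 61/100
merge 39/100 + 61/100 → 1
L = 17/100 + 11/50 + 27/100 + 17/50 + 39/100 + 61/100 + 1 = 3 bits/symbol.

3 bits/symbol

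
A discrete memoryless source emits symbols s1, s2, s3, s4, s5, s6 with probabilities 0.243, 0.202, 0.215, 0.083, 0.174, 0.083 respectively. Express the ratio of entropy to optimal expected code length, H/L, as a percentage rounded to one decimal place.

Entropy H = −Σ p log₂ p ≈ 2.4739 bits.
Huffman merges: 83/1000+83/1000→83/500; 83/500+87/500→17/50; 101/500+43/200→417/1000; 243/1000+17/50→583/1000; 417/1000+583/1000→1. L = 1253/500 ≈ 2.5060.
Efficiency = H/L = 2.4739/2.5060 = 98.7%.

98.7%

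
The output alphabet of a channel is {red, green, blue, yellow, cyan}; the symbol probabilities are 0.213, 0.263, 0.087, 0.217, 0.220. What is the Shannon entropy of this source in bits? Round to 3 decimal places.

H = −Σ pᵢ log₂ pᵢ.
−0.213·log₂(0.213) = 0.4752
−0.263·log₂(0.263) = 0.5068
−0.087·log₂(0.087) = 0.3065
−0.217·log₂(0.217) = 0.4783
−0.220·log₂(0.220) = 0.4806
Sum ≈ 2.2474 → 2.247 bits.

2.247 bits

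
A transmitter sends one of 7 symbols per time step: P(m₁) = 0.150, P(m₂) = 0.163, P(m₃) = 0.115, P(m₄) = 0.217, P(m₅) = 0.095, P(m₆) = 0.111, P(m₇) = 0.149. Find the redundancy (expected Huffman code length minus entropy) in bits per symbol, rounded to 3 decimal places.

0.025 bits

Entropy H = −Σ p log₂ p ≈ 2.7582 bits.
Huffman merges: 19/200+111/1000→103/500; 23/200+149/1000→33/125; 3/20+163/1000→313/1000; 103/500+217/1000→423/1000; 33/125+313/1000→577/1000; 423/1000+577/1000→1. L = 2783/1000 ≈ 2.7830.
L − H = 2.7830 − 2.7582 = 0.025 bits.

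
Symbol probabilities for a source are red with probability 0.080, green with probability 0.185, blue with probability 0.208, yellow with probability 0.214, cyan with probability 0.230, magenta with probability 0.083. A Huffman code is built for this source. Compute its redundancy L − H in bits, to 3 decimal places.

Entropy H = −Σ p log₂ p ≈ 2.4748 bits.
Huffman merges: 2/25+83/1000→163/1000; 163/1000+37/200→87/250; 26/125+107/500→211/500; 23/100+87/250→289/500; 211/500+289/500→1. L = 2511/1000 ≈ 2.5110.
L − H = 2.5110 − 2.4748 = 0.036 bits.

0.036 bits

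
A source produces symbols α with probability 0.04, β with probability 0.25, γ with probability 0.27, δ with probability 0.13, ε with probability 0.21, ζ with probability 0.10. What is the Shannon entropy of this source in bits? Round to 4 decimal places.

2.3834 bits

H = −Σ pᵢ log₂ pᵢ.
−0.04·log₂(0.04) = 0.1858
−0.25·log₂(0.25) = 0.5000
−0.27·log₂(0.27) = 0.5100
−0.13·log₂(0.13) = 0.3826
−0.21·log₂(0.21) = 0.4728
−0.10·log₂(0.10) = 0.3322
Sum ≈ 2.3834 → 2.3834 bits.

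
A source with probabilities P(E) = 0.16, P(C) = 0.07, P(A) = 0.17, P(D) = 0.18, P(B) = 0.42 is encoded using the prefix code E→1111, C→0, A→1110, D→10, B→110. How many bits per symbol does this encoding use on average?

L̄ = Σ pᵢ·ℓᵢ = 0.16·4 + 0.07·1 + 0.17·4 + 0.18·2 + 0.42·3 = 3.01 bits/symbol.

3.01 bits/symbol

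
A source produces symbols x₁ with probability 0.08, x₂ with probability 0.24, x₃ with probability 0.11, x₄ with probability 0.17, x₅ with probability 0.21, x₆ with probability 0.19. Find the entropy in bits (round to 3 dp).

H = −Σ pᵢ log₂ pᵢ.
−0.08·log₂(0.08) = 0.2915
−0.24·log₂(0.24) = 0.4941
−0.11·log₂(0.11) = 0.3503
−0.17·log₂(0.17) = 0.4346
−0.21·log₂(0.21) = 0.4728
−0.19·log₂(0.19) = 0.4552
Sum ≈ 2.4986 → 2.499 bits.

2.499 bits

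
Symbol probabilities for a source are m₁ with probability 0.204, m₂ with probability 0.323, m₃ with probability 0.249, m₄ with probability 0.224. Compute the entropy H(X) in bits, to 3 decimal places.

1.977 bits

H = −Σ pᵢ log₂ pᵢ.
−0.204·log₂(0.204) = 0.4678
−0.323·log₂(0.323) = 0.5266
−0.249·log₂(0.249) = 0.4994
−0.224·log₂(0.224) = 0.4835
Sum ≈ 1.9774 → 1.977 bits.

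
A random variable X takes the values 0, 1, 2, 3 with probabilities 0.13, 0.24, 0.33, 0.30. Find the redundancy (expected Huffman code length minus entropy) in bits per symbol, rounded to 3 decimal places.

0.074 bits

Entropy H = −Σ p log₂ p ≈ 1.9257 bits.
Huffman merges: 13/100+6/25→37/100; 3/10+33/100→63/100; 37/100+63/100→1. L = 2 ≈ 2.0000.
L − H = 2.0000 − 1.9257 = 0.074 bits.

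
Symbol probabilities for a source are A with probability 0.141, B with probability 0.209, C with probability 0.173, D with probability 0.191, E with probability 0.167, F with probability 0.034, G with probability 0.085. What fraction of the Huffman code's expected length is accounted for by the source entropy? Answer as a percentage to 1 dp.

Entropy H = −Σ p log₂ p ≈ 2.6639 bits.
Huffman merges: 17/500+17/200→119/1000; 119/1000+141/1000→13/50; 167/1000+173/1000→17/50; 191/1000+209/1000→2/5; 13/50+17/50→3/5; 2/5+3/5→1. L = 2719/1000 ≈ 2.7190.
Efficiency = H/L = 2.6639/2.7190 = 98.0%.

98.0%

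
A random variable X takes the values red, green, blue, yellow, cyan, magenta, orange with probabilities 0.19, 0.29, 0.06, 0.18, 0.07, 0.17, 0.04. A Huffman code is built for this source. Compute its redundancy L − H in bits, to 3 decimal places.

0.059 bits

Entropy H = −Σ p log₂ p ≈ 2.5509 bits.
Huffman merges: 1/25+3/50→1/10; 7/100+1/10→17/100; 17/100+17/100→17/50; 9/50+19/100→37/100; 29/100+17/50→63/100; 37/100+63/100→1. L = 261/100 ≈ 2.6100.
L − H = 2.6100 − 2.5509 = 0.059 bits.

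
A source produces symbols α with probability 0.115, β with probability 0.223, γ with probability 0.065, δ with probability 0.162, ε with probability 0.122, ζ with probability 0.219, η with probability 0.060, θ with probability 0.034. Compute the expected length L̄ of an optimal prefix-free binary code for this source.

Repeatedly combine the two least-probable nodes; the expected code length is the sum of the merged weights.
merge 17/500 + 3/50 → 47/500
merge 13/200 + 47/500 → 159/1000
merge 23/200 + 61/500 → 237/1000
merge 159/1000 + 81/500 → 321/1000
merge 219/1000 + 223/1000 → 221/500
merge 237/1000 + 321/1000 → 279/500
merge 221/500 + 279/500 → 1
L = 47/500 + 159/1000 + 237/1000 + 321/1000 + 221/500 + 279/500 + 1 = 2811/1000 = 2.811 bits/symbol.

2.811 bits/symbol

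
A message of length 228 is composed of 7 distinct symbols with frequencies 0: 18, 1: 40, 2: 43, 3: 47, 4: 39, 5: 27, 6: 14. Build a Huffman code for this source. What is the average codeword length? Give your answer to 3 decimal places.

2.746 bits/symbol

Probabilities are the counts divided by 228.
Repeatedly combine the two least-probable nodes; the expected code length is the sum of the merged weights.
merge 7/114 + 3/38 → 8/57
merge 9/76 + 8/57 → 59/228
merge 13/76 + 10/57 → 79/228
merge 43/228 + 47/228 → 15/38
merge 59/228 + 79/228 → 23/38
merge 15/38 + 23/38 → 1
L = 8/57 + 59/228 + 79/228 + 15/38 + 23/38 + 1 = 313/114 ≈ 2.746 bits/symbol.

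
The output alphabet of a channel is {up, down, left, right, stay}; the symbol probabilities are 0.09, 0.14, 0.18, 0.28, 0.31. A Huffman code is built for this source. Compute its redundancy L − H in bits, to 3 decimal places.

0.037 bits

Entropy H = −Σ p log₂ p ≈ 2.1931 bits.
Huffman merges: 9/100+7/50→23/100; 9/50+23/100→41/100; 7/25+31/100→59/100; 41/100+59/100→1. L = 223/100 ≈ 2.2300.
L − H = 2.2300 − 2.1931 = 0.037 bits.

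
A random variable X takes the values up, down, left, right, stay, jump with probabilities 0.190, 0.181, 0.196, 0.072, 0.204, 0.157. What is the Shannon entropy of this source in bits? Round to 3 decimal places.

2.523 bits

H = −Σ pᵢ log₂ pᵢ.
−0.190·log₂(0.190) = 0.4552
−0.181·log₂(0.181) = 0.4463
−0.196·log₂(0.196) = 0.4608
−0.072·log₂(0.072) = 0.2733
−0.204·log₂(0.204) = 0.4678
−0.157·log₂(0.157) = 0.4194
Sum ≈ 2.5229 → 2.523 bits.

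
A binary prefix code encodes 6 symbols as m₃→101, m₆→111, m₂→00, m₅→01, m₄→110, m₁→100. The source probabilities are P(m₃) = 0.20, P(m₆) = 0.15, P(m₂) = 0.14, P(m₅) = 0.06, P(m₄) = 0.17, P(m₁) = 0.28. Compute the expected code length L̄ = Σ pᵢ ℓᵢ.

L̄ = Σ pᵢ·ℓᵢ = 0.20·3 + 0.15·3 + 0.14·2 + 0.06·2 + 0.17·3 + 0.28·3 = 2.8 bits/symbol.

2.8 bits/symbol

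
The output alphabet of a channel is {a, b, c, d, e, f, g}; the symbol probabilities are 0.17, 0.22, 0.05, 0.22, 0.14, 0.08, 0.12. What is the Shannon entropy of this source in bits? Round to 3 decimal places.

2.668 bits

H = −Σ pᵢ log₂ pᵢ.
−0.17·log₂(0.17) = 0.4346
−0.22·log₂(0.22) = 0.4806
−0.05·log₂(0.05) = 0.2161
−0.22·log₂(0.22) = 0.4806
−0.14·log₂(0.14) = 0.3971
−0.08·log₂(0.08) = 0.2915
−0.12·log₂(0.12) = 0.3671
Sum ≈ 2.6675 → 2.668 bits.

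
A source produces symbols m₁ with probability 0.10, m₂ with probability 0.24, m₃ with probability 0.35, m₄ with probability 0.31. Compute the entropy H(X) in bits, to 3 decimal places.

1.880 bits

H = −Σ pᵢ log₂ pᵢ.
−0.10·log₂(0.10) = 0.3322
−0.24·log₂(0.24) = 0.4941
−0.35·log₂(0.35) = 0.5301
−0.31·log₂(0.31) = 0.5238
Sum ≈ 1.8802 → 1.880 bits.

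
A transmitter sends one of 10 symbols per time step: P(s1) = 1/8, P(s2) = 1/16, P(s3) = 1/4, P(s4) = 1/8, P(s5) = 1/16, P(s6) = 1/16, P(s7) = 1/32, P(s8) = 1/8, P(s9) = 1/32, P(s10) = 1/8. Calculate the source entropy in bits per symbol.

3.0625 bits

Each probability is a power of 1/2, so log₂(1/p) is an integer.
H = Σ p·log₂(1/p) = 1/8·3 + 1/16·4 + 1/4·2 + 1/8·3 + 1/16·4 + 1/16·4 + 1/32·5 + 1/8·3 + 1/32·5 + 1/8·3 = 3.0625 bits.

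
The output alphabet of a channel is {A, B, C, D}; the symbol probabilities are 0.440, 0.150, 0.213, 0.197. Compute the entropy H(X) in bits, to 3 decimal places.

1.869 bits

H = −Σ pᵢ log₂ pᵢ.
−0.440·log₂(0.440) = 0.5211
−0.150·log₂(0.150) = 0.4105
−0.213·log₂(0.213) = 0.4752
−0.197·log₂(0.197) = 0.4617
Sum ≈ 1.8686 → 1.869 bits.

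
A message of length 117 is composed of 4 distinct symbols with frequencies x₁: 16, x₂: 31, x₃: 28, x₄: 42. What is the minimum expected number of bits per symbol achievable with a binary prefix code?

2 bits/symbol

Probabilities are the counts divided by 117.
Repeatedly combine the two least-probable nodes; the expected code length is the sum of the merged weights.
merge 16/117 + 28/117 → 44/117
merge 31/117 + 14/39 → 73/117
merge 44/117 + 73/117 → 1
L = 44/117 + 73/117 + 1 = 2 bits/symbol.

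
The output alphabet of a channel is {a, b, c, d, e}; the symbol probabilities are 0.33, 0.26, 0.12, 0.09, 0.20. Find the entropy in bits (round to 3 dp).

H = −Σ pᵢ log₂ pᵢ.
−0.33·log₂(0.33) = 0.5278
−0.26·log₂(0.26) = 0.5053
−0.12·log₂(0.12) = 0.3671
−0.09·log₂(0.09) = 0.3127
−0.20·log₂(0.20) = 0.4644
Sum ≈ 2.1772 → 2.177 bits.

2.177 bits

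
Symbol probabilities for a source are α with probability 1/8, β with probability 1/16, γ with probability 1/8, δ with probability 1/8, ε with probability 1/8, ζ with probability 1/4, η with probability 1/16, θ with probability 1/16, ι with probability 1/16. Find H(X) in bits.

Each probability is a power of 1/2, so log₂(1/p) is an integer.
H = Σ p·log₂(1/p) = 1/8·3 + 1/16·4 + 1/8·3 + 1/8·3 + 1/8·3 + 1/4·2 + 1/16·4 + 1/16·4 + 1/16·4 = 3 bits.

3 bits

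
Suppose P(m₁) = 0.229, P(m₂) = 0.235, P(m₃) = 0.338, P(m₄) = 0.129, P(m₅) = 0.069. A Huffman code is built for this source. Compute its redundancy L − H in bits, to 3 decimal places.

Entropy H = −Σ p log₂ p ≈ 2.1542 bits.
Huffman merges: 69/1000+129/1000→99/500; 99/500+229/1000→427/1000; 47/200+169/500→573/1000; 427/1000+573/1000→1. L = 1099/500 ≈ 2.1980.
L − H = 2.1980 − 2.1542 = 0.044 bits.

0.044 bits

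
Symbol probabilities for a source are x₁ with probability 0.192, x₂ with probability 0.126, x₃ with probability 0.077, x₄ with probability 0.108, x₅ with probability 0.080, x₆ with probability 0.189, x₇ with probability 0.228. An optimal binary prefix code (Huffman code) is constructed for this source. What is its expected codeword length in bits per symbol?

Repeatedly combine the two least-probable nodes; the expected code length is the sum of the merged weights.
merge 77/1000 + 2/25 → 157/1000
merge 27/250 + 63/500 → 117/500
merge 157/1000 + 189/1000 → 173/500
merge 24/125 + 57/250 → 21/50
merge 117/500 + 173/500 → 29/50
merge 21/50 + 29/50 → 1
L = 157/1000 + 117/500 + 173/500 + 21/50 + 29/50 + 1 = 2737/1000 = 2.737 bits/symbol.

2.737 bits/symbol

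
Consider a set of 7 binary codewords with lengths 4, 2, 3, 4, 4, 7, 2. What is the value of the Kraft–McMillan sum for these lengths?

0.8203125

With common denominator 2^7 = 128: Σ 2^(−ℓᵢ) = 8/128 + 32/128 + 16/128 + 8/128 + 8/128 + 1/128 + 32/128 = 105/128 = 0.8203125.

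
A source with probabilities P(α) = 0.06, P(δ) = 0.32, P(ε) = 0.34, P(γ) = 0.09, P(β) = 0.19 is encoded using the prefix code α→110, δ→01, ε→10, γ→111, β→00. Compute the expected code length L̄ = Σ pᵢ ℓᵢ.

L̄ = Σ pᵢ·ℓᵢ = 0.06·3 + 0.32·2 + 0.34·2 + 0.09·3 + 0.19·2 = 2.15 bits/symbol.

2.15 bits/symbol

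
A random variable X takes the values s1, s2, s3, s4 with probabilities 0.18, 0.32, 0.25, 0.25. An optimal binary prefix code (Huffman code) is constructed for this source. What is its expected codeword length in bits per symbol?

Repeatedly combine the two least-probable nodes; the expected code length is the sum of the merged weights.
merge 9/50 + 1/4 → 43/100
merge 1/4 + 8/25 → 57/100
merge 43/100 + 57/100 → 1
L = 43/100 + 57/100 + 1 = 2 bits/symbol.

2 bits/symbol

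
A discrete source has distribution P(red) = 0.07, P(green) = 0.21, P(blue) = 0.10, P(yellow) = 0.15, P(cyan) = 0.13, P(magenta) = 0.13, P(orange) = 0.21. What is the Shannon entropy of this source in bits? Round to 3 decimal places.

H = −Σ pᵢ log₂ pᵢ.
−0.07·log₂(0.07) = 0.2686
−0.21·log₂(0.21) = 0.4728
−0.10·log₂(0.10) = 0.3322
−0.15·log₂(0.15) = 0.4105
−0.13·log₂(0.13) = 0.3826
−0.13·log₂(0.13) = 0.3826
−0.21·log₂(0.21) = 0.4728
Sum ≈ 2.7222 → 2.722 bits.

2.722 bits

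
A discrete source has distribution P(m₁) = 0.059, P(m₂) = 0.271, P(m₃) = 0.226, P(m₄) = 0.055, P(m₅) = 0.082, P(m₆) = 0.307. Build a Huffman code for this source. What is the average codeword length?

Repeatedly combine the two least-probable nodes; the expected code length is the sum of the merged weights.
merge 11/200 + 59/1000 → 57/500
merge 41/500 + 57/500 → 49/250
merge 49/250 + 113/500 → 211/500
merge 271/1000 + 307/1000 → 289/500
merge 211/500 + 289/500 → 1
L = 57/500 + 49/250 + 211/500 + 289/500 + 1 = 231/100 = 2.31 bits/symbol.

2.31 bits/symbol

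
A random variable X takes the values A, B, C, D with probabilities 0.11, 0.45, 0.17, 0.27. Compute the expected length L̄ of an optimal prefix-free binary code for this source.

Repeatedly combine the two least-probable nodes; the expected code length is the sum of the merged weights.
merge 11/100 + 17/100 → 7/25
merge 27/100 + 7/25 → 11/20
merge 9/20 + 11/20 → 1
L = 7/25 + 11/20 + 1 = 183/100 = 1.83 bits/symbol.

1.83 bits/symbol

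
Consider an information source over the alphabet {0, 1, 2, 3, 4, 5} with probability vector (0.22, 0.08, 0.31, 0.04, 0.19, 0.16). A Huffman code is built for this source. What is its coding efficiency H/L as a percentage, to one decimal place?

98.3%

Entropy H = −Σ p log₂ p ≈ 2.3599 bits.
Huffman merges: 1/25+2/25→3/25; 3/25+4/25→7/25; 19/100+11/50→41/100; 7/25+31/100→59/100; 41/100+59/100→1. L = 12/5 ≈ 2.4000.
Efficiency = H/L = 2.3599/2.4000 = 98.3%.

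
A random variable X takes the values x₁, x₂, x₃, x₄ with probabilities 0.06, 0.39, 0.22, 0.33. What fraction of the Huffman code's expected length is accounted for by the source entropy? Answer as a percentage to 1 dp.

Entropy H = −Σ p log₂ p ≈ 1.7817 bits.
Huffman merges: 3/50+11/50→7/25; 7/25+33/100→61/100; 39/100+61/100→1. L = 189/100 ≈ 1.8900.
Efficiency = H/L = 1.7817/1.8900 = 94.3%.

94.3%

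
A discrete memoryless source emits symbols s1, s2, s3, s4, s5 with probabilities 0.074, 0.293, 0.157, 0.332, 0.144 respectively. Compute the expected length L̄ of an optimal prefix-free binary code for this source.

Repeatedly combine the two least-probable nodes; the expected code length is the sum of the merged weights.
merge 37/500 + 18/125 → 109/500
merge 157/1000 + 109/500 → 3/8
merge 293/1000 + 83/250 → 5/8
merge 3/8 + 5/8 → 1
L = 109/500 + 3/8 + 5/8 + 1 = 1109/500 = 2.218 bits/symbol.

2.218 bits/symbol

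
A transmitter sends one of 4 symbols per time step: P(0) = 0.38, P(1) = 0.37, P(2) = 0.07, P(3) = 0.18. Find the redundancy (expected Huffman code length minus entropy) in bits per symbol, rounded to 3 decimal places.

Entropy H = −Σ p log₂ p ≈ 1.7750 bits.
Huffman merges: 7/100+9/50→1/4; 1/4+37/100→31/50; 19/50+31/50→1. L = 187/100 ≈ 1.8700.
L − H = 1.8700 − 1.7750 = 0.095 bits.

0.095 bits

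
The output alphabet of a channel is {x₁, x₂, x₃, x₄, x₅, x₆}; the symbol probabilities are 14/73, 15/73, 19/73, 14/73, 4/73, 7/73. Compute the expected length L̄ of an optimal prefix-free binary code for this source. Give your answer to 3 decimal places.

Repeatedly combine the two least-probable nodes; the expected code length is the sum of the merged weights.
merge 4/73 + 7/73 → 11/73
merge 11/73 + 14/73 → 25/73
merge 14/73 + 15/73 → 29/73
merge 19/73 + 25/73 → 44/73
merge 29/73 + 44/73 → 1
L = 11/73 + 25/73 + 29/73 + 44/73 + 1 = 182/73 ≈ 2.493 bits/symbol.

2.493 bits/symbol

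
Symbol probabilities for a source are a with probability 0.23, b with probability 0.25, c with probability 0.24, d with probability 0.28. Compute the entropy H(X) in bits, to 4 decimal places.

1.9960 bits

H = −Σ pᵢ log₂ pᵢ.
−0.23·log₂(0.23) = 0.4877
−0.25·log₂(0.25) = 0.5000
−0.24·log₂(0.24) = 0.4941
−0.28·log₂(0.28) = 0.5142
Sum ≈ 1.9960 → 1.9960 bits.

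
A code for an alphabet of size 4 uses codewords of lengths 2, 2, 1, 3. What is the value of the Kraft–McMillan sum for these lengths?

With common denominator 2^3 = 8: Σ 2^(−ℓᵢ) = 2/8 + 2/8 + 4/8 + 1/8 = 9/8 = 1.125.

1.125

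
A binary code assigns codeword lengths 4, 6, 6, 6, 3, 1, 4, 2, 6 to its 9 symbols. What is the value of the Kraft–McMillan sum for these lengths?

1.0625

With common denominator 2^6 = 64: Σ 2^(−ℓᵢ) = 4/64 + 1/64 + 1/64 + 1/64 + 8/64 + 32/64 + 4/64 + 16/64 + 1/64 = 68/64 = 1.0625.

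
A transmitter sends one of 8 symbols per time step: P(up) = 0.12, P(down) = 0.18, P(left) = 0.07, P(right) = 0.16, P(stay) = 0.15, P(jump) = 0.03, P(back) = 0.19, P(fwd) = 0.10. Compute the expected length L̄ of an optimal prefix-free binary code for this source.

Repeatedly combine the two least-probable nodes; the expected code length is the sum of the merged weights.
merge 3/100 + 7/100 → 1/10
merge 1/10 + 1/10 → 1/5
merge 3/25 + 3/20 → 27/100
merge 4/25 + 9/50 → 17/50
merge 19/100 + 1/5 → 39/100
merge 27/100 + 17/50 → 61/100
merge 39/100 + 61/100 → 1
L = 1/10 + 1/5 + 27/100 + 17/50 + 39/100 + 61/100 + 1 = 291/100 = 2.91 bits/symbol.

2.91 bits/symbol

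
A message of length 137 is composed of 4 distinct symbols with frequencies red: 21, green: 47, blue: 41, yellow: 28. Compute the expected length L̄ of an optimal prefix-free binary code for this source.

Probabilities are the counts divided by 137.
Repeatedly combine the two least-probable nodes; the expected code length is the sum of the merged weights.
merge 21/137 + 28/137 → 49/137
merge 41/137 + 47/137 → 88/137
merge 49/137 + 88/137 → 1
L = 49/137 + 88/137 + 1 = 2 bits/symbol.

2 bits/symbol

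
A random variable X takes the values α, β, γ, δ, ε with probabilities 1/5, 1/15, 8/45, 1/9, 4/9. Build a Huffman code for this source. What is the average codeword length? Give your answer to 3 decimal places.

Repeatedly combine the two least-probable nodes; the expected code length is the sum of the merged weights.
merge 1/15 + 1/9 → 8/45
merge 8/45 + 8/45 → 16/45
merge 1/5 + 16/45 → 5/9
merge 4/9 + 5/9 → 1
L = 8/45 + 16/45 + 5/9 + 1 = 94/45 ≈ 2.089 bits/symbol.

2.089 bits/symbol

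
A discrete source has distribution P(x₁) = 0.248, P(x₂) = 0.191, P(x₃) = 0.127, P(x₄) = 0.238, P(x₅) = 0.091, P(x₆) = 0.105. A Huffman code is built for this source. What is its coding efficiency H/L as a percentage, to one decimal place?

Entropy H = −Σ p log₂ p ≈ 2.4821 bits.
Huffman merges: 91/1000+21/200→49/250; 127/1000+191/1000→159/500; 49/250+119/500→217/500; 31/125+159/500→283/500; 217/500+283/500→1. L = 1257/500 ≈ 2.5140.
Efficiency = H/L = 2.4821/2.5140 = 98.7%.

98.7%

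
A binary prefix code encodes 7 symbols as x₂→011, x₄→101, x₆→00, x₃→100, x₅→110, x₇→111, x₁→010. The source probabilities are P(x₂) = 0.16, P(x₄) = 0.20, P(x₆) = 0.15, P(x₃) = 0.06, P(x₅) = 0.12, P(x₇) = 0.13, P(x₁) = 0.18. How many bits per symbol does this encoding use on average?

2.85 bits/symbol

L̄ = Σ pᵢ·ℓᵢ = 0.16·3 + 0.20·3 + 0.15·2 + 0.06·3 + 0.12·3 + 0.13·3 + 0.18·3 = 2.85 bits/symbol.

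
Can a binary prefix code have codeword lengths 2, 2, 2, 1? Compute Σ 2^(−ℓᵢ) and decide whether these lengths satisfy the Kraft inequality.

With common denominator 2^2 = 4: Σ 2^(−ℓᵢ) = 1/4 + 1/4 + 1/4 + 2/4 = 5/4 = 1.25.
Kraft's inequality requires Σ ≤ 1; here Σ = 1.25 > 1, so no such prefix code exists.

1.25; no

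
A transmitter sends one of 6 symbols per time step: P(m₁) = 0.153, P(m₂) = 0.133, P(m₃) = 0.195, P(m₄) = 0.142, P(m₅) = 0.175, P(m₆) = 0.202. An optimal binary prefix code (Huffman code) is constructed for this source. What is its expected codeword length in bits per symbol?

2.603 bits/symbol

Repeatedly combine the two least-probable nodes; the expected code length is the sum of the merged weights.
merge 133/1000 + 71/500 → 11/40
merge 153/1000 + 7/40 → 41/125
merge 39/200 + 101/500 → 397/1000
merge 11/40 + 41/125 → 603/1000
merge 397/1000 + 603/1000 → 1
L = 11/40 + 41/125 + 397/1000 + 603/1000 + 1 = 2603/1000 = 2.603 bits/symbol.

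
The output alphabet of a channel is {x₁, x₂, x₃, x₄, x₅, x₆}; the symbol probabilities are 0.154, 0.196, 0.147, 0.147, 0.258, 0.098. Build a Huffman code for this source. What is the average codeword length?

Repeatedly combine the two least-probable nodes; the expected code length is the sum of the merged weights.
merge 49/500 + 147/1000 → 49/200
merge 147/1000 + 77/500 → 301/1000
merge 49/250 + 49/200 → 441/1000
merge 129/500 + 301/1000 → 559/1000
merge 441/1000 + 559/1000 → 1
L = 49/200 + 301/1000 + 441/1000 + 559/1000 + 1 = 1273/500 = 2.546 bits/symbol.

2.546 bits/symbol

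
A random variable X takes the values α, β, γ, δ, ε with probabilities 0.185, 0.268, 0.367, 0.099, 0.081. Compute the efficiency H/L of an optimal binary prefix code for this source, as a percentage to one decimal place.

97.1%

Entropy H = −Σ p log₂ p ≈ 2.1142 bits.
Huffman merges: 81/1000+99/1000→9/50; 9/50+37/200→73/200; 67/250+73/200→633/1000; 367/1000+633/1000→1. L = 1089/500 ≈ 2.1780.
Efficiency = H/L = 2.1142/2.1780 = 97.1%.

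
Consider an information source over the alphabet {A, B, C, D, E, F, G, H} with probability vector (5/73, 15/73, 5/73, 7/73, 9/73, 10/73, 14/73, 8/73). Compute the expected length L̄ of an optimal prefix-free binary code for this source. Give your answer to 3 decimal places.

Repeatedly combine the two least-probable nodes; the expected code length is the sum of the merged weights.
merge 5/73 + 5/73 → 10/73
merge 7/73 + 8/73 → 15/73
merge 9/73 + 10/73 → 19/73
merge 10/73 + 14/73 → 24/73
merge 15/73 + 15/73 → 30/73
merge 19/73 + 24/73 → 43/73
merge 30/73 + 43/73 → 1
L = 10/73 + 15/73 + 19/73 + 24/73 + 30/73 + 43/73 + 1 = 214/73 ≈ 2.932 bits/symbol.

2.932 bits/symbol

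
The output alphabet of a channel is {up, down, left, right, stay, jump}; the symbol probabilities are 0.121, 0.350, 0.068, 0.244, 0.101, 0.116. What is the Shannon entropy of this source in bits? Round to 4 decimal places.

H = −Σ pᵢ log₂ pᵢ.
−0.121·log₂(0.121) = 0.3687
−0.350·log₂(0.350) = 0.5301
−0.068·log₂(0.068) = 0.2637
−0.244·log₂(0.244) = 0.4966
−0.101·log₂(0.101) = 0.3341
−0.116·log₂(0.116) = 0.3605
Sum ≈ 2.3536 → 2.3536 bits.

2.3536 bits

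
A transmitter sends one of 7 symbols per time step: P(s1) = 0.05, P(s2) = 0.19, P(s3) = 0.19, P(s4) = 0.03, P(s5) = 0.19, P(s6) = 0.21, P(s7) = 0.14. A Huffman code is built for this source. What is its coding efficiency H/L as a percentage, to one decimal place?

Entropy H = −Σ p log₂ p ≈ 2.6035 bits.
Huffman merges: 3/100+1/20→2/25; 2/25+7/50→11/50; 19/100+19/100→19/50; 19/100+21/100→2/5; 11/50+19/50→3/5; 2/5+3/5→1. L = 67/25 ≈ 2.6800.
Efficiency = H/L = 2.6035/2.6800 = 97.1%.

97.1%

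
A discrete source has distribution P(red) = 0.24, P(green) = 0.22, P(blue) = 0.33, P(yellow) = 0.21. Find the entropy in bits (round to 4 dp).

H = −Σ pᵢ log₂ pᵢ.
−0.24·log₂(0.24) = 0.4941
−0.22·log₂(0.22) = 0.4806
−0.33·log₂(0.33) = 0.5278
−0.21·log₂(0.21) = 0.4728
Sum ≈ 1.9754 → 1.9754 bits.

1.9754 bits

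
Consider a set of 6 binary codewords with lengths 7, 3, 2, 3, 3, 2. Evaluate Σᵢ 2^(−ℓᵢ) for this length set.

0.8828125

With common denominator 2^7 = 128: Σ 2^(−ℓᵢ) = 1/128 + 16/128 + 32/128 + 16/128 + 16/128 + 32/128 = 113/128 = 0.8828125.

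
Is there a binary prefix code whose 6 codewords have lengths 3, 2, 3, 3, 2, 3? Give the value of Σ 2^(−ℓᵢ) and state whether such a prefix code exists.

1; yes

With common denominator 2^3 = 8: Σ 2^(−ℓᵢ) = 1/8 + 2/8 + 1/8 + 1/8 + 2/8 + 1/8 = 8/8 = 1.
Kraft's inequality requires Σ ≤ 1; here Σ = 1 ≤ 1, so such a prefix code exists.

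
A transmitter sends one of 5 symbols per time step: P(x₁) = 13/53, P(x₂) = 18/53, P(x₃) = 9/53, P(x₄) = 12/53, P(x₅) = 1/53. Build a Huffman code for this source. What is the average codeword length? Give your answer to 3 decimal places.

2.189 bits/symbol

Repeatedly combine the two least-probable nodes; the expected code length is the sum of the merged weights.
merge 1/53 + 9/53 → 10/53
merge 10/53 + 12/53 → 22/53
merge 13/53 + 18/53 → 31/53
merge 22/53 + 31/53 → 1
L = 10/53 + 22/53 + 31/53 + 1 = 116/53 ≈ 2.189 bits/symbol.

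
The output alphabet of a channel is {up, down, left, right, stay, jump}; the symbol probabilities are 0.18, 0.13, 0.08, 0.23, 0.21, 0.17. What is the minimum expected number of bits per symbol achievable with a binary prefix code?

Repeatedly combine the two least-probable nodes; the expected code length is the sum of the merged weights.
merge 2/25 + 13/100 → 21/100
merge 17/100 + 9/50 → 7/20
merge 21/100 + 21/100 → 21/50
merge 23/100 + 7/20 → 29/50
merge 21/50 + 29/50 → 1
L = 21/100 + 7/20 + 21/50 + 29/50 + 1 = 64/25 = 2.56 bits/symbol.

2.56 bits/symbol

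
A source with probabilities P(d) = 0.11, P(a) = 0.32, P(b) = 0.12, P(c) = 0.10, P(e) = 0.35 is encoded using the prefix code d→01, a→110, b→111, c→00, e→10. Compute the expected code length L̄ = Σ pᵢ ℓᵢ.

2.44 bits/symbol

L̄ = Σ pᵢ·ℓᵢ = 0.11·2 + 0.32·3 + 0.12·3 + 0.10·2 + 0.35·2 = 2.44 bits/symbol.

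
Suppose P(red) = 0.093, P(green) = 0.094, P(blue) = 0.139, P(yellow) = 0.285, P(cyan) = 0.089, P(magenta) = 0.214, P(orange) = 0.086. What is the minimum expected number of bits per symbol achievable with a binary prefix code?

2.676 bits/symbol

Repeatedly combine the two least-probable nodes; the expected code length is the sum of the merged weights.
merge 43/500 + 89/1000 → 7/40
merge 93/1000 + 47/500 → 187/1000
merge 139/1000 + 7/40 → 157/500
merge 187/1000 + 107/500 → 401/1000
merge 57/200 + 157/500 → 599/1000
merge 401/1000 + 599/1000 → 1
L = 7/40 + 187/1000 + 157/500 + 401/1000 + 599/1000 + 1 = 669/250 = 2.676 bits/symbol.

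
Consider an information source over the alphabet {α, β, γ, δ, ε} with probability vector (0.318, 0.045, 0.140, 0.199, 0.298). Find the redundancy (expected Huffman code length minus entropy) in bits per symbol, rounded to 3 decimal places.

Entropy H = −Σ p log₂ p ≈ 2.1081 bits.
Huffman merges: 9/200+7/50→37/200; 37/200+199/1000→48/125; 149/500+159/500→77/125; 48/125+77/125→1. L = 437/200 ≈ 2.1850.
L − H = 2.1850 − 2.1081 = 0.077 bits.

0.077 bits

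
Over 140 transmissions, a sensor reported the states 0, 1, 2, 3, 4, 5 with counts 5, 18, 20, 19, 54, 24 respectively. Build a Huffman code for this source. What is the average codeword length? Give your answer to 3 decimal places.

2.393 bits/symbol

Probabilities are the counts divided by 140.
Repeatedly combine the two least-probable nodes; the expected code length is the sum of the merged weights.
merge 1/28 + 9/70 → 23/140
merge 19/140 + 1/7 → 39/140
merge 23/140 + 6/35 → 47/140
merge 39/140 + 47/140 → 43/70
merge 27/70 + 43/70 → 1
L = 23/140 + 39/140 + 47/140 + 43/70 + 1 = 67/28 ≈ 2.393 bits/symbol.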